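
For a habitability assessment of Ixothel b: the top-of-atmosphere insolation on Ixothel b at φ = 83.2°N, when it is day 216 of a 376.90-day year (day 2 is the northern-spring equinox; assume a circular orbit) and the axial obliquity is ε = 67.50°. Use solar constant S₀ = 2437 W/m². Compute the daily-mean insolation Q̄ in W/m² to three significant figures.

Solar longitude: λ_s = 360° × (216 − 2)/376.90 = 204.404°.
sin δ = sin 67.50° × sin 204.404° = -0.38172, so δ = -22.440°.
cos H₀ = −tan(+83.2°) tan(-22.440°) = 3.4635 ≥ 1 ⇒ polar night, H₀ = 0 and Q̄ = 0.

Q̄ ≈ 0.00 W/m²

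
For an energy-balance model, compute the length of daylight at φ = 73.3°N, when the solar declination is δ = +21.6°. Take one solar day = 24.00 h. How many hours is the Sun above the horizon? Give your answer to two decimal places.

Sunrise equation: cos H₀ = −tan φ · tan δ = -1.3197 ≤ −1, so the Sun never sets (polar day) and H₀ = π.
Daylight = 2H₀/(2π) × 24.00 h = (3.1416/π) × 24.00 = 24.00 h.

24.00 h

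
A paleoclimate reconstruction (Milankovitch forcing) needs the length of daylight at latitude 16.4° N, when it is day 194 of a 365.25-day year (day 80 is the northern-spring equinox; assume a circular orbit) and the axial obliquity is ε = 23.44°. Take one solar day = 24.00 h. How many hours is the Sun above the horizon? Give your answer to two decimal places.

12.89 h

Solar longitude: λ_s = 360° × (194 − 80)/365.25 = 112.361°.
sin δ = sin 23.44° × sin 112.361° = 0.36788, so δ = +21.585°.
cos H₀ = −tan φ · tan δ = −tan(+16.4°) × tan(+21.585°) = -0.1164, so H₀ = 1.6875 rad = 96.69°.
Daylight = 2H₀/(2π) × 24.00 h = (1.6875/π) × 24.00 = 12.89 h.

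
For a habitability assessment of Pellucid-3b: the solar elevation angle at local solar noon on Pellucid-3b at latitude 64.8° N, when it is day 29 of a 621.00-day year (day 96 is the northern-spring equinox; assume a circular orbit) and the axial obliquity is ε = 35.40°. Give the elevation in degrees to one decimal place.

3.9°

Solar longitude: λ_s = 360° × (29 − 96)/621.00 = -38.841°, i.e. -38.841° + 360° = 321.159°.
sin δ = sin 35.40° × sin 321.159° = -0.36330, so δ = -21.303°.
At local noon the hour angle is zero, so the zenith angle equals |φ − δ| = |+64.8° − (-21.303°)| = 86.103°.
Elevation = 90° − 86.103° = 3.9°.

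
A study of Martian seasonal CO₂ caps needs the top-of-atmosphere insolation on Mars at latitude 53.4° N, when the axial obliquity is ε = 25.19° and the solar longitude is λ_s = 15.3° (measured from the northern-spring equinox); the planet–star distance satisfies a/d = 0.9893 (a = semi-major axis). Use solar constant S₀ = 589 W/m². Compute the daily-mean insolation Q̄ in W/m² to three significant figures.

Q̄ ≈ 136 W/m²

Solar declination: sin δ = sin ε · sin λ_s = sin 25.19° × sin 15.3° = 0.11231, so δ = +6.448°.
cos H₀ = −tan(+53.4°) tan(+6.448°) = -0.1522, H₀ = 1.7236 rad.
Bracket: H₀ sin φ sin δ + cos φ cos δ sin H₀ = 1.7236×0.80282×0.11231 + 0.59622×0.99367×0.98835 = 0.155408 + 0.585544 = 0.740952.
Inverse-square distance factor (a/d)² = 0.9893² = 0.978714.
Q̄ = (S₀/π) × 0.978714 × [bracket] = (589/π) × 0.978714 × 0.740952 = 136.0 W/m².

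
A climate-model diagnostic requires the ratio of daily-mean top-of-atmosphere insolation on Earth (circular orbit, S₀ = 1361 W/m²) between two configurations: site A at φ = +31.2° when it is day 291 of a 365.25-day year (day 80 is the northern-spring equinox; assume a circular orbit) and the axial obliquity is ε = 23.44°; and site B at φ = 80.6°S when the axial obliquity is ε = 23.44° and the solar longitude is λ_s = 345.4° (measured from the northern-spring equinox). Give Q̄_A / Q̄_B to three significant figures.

— Configuration A (φ=+31.2°):
Solar longitude: λ_s = 360° × (291 − 80)/365.25 = 207.967°.
sin δ = sin 23.44° × sin 207.967° = -0.18655, so δ = -10.751°.
cos H₀ = −tan(+31.2°) tan(-10.751°) = 0.1150, H₀ = 1.4555 rad.
Bracket: H₀ sin φ sin δ + cos φ cos δ sin H₀ = 1.4555×0.51803×-0.18655 + 0.85536×0.98245×0.99337 = -0.140657 + 0.834777 = 0.694120.
Q̄ = (S₀/π) × [bracket] = (1361/π) × 0.694120 = 300.71 W/m².
— Configuration B (φ=-80.6°):
Solar declination: sin δ = sin ε · sin λ_s = sin 23.44° × sin 345.4° = -0.10027, so δ = -5.755°.
cos H₀ = −tan(-80.6°) tan(-5.755°) = -0.6088, H₀ = 2.2253 rad.
Bracket: H₀ sin φ sin δ + cos φ cos δ sin H₀ = 2.2253×-0.98657×-0.10027 + 0.16333×0.99496×0.79336 = 0.220134 + 0.128926 = 0.349060.
Q̄ = (S₀/π) × [bracket] = (1361/π) × 0.349060 = 151.22 W/m².
Ratio Q̄_A / Q̄_B = 300.71 / 151.22 = 1.989.

Q̄_A / Q̄_B ≈ 1.99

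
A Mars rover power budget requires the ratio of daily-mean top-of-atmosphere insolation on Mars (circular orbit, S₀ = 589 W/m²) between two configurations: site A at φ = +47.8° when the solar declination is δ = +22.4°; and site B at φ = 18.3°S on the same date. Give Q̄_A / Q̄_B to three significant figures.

— Configuration A (φ=+47.8°):
cos H₀ = −tan(+47.8°) tan(+22.400°) = -0.4546, H₀ = 2.0427 rad.
Bracket: H₀ sin φ sin δ + cos φ cos δ sin H₀ = 2.0427×0.74080×0.38107 + 0.67172×0.92455×0.89072 = 0.576647 + 0.553172 = 1.129819.
Q̄ = (S₀/π) × [bracket] = (589/π) × 1.129819 = 211.82 W/m².
— Configuration B (φ=-18.3°):
cos H₀ = −tan(-18.3°) tan(+22.400°) = 0.1363, H₀ = 1.4341 rad.
Bracket: H₀ sin φ sin δ + cos φ cos δ sin H₀ = 1.4341×-0.31399×0.38107 + 0.94943×0.92455×0.99067 = -0.171593 + 0.869606 = 0.698013.
Q̄ = (S₀/π) × [bracket] = (589/π) × 0.698013 = 130.87 W/m².
Ratio Q̄_A / Q̄_B = 211.82 / 130.87 = 1.619.

Q̄_A / Q̄_B ≈ 1.62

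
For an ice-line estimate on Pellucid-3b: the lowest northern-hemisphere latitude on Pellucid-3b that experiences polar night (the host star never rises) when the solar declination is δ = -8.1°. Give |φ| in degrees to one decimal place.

|φ| = 81.9°

Polar night requires cos H₀ = −tan φ tan δ ≥ 1, i.e. tan φ tan δ ≤ −1.
The boundary is |tan φ| · |tan δ| = 1, so |φ| = 90° − |δ| = 90° − 8.1° = 81.9° in the northern hemisphere.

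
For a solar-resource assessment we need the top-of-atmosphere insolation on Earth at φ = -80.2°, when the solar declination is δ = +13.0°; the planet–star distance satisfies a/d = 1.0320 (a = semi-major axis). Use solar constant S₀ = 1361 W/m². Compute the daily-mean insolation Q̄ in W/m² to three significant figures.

Q̄ ≈ 0.00 W/m²

cos H₀ = −tan(-80.2°) tan(+13.000°) = 1.3366 ≥ 1 ⇒ polar night, H₀ = 0 and Q̄ = 0.
Inverse-square distance factor (a/d)² = 1.0320² = 1.065024.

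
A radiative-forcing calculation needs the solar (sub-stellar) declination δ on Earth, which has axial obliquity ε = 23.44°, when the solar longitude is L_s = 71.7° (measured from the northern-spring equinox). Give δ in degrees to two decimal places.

sin δ = sin ε · sin L_s = sin 23.44° × sin 71.7° = 0.377671.
δ = arcsin(0.377671) = +22.19°.

δ = +22.19°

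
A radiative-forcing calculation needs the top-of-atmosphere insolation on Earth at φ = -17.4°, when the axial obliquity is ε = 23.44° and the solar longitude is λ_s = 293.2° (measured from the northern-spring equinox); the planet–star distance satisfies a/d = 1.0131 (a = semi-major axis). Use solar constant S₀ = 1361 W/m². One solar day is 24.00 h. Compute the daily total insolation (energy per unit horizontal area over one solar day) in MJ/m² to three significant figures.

Solar declination: sin δ = sin ε · sin λ_s = sin 23.44° × sin 293.2° = -0.36562, so δ = -21.446°.
cos H₀ = −tan(-17.4°) tan(-21.446°) = -0.1231, H₀ = 1.6942 rad.
Bracket: H₀ sin φ sin δ + cos φ cos δ sin H₀ = 1.6942×-0.29904×-0.36562 + 0.95424×0.93076×0.99239 = 0.185235 + 0.881409 = 1.066644.
Inverse-square distance factor (a/d)² = 1.0131² = 1.026372.
Q̄ = (S₀/π) × 1.026372 × [bracket] = (1361/π) × 1.026372 × 1.066644 = 474.28 W/m².
Daily total = Q̄ × 24.00 h × 3600 s/h = 474.28 × 24.00 × 3600 / 10⁶ = 40.98 MJ/m².

41.0 MJ/m²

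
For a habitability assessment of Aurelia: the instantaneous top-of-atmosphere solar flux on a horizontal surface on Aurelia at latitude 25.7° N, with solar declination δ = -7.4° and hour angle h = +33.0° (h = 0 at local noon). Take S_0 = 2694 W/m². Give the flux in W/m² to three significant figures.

1.87e+03 W/m²

cos θ_z = sin ϕ sin δ + cos ϕ cos δ cos h = -0.055853 + 0.749413 = 0.693560.
Flux = S_0 · cos θ_z = 2694 × 0.693560 = 1868 W/m².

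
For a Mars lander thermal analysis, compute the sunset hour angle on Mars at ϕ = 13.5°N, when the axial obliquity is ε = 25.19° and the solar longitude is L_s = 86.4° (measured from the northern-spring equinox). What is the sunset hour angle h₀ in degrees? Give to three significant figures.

h₀ = 96.5°

Solar declination: sin δ = sin ε · sin L_s = sin 25.19° × sin 86.4° = 0.42478, so δ = +25.137°.
cos h₀ = −tan ϕ · tan δ = −tan(+13.5°) × tan(+25.137°) = -0.1126, so h₀ = 1.6837 rad = 96.47°.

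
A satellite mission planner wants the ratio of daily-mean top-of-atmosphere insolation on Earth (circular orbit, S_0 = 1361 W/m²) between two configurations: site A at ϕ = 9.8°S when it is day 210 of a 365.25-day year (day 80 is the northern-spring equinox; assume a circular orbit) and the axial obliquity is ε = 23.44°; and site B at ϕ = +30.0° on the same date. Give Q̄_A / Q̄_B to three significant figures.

Q̄_A / Q̄_B ≈ 0.788

— Configuration A (ϕ=-9.8°):
Solar longitude: L_s = 360° × (210 − 80)/365.25 = 128.131°.
sin δ = sin 23.44° × sin 128.131° = 0.31290, so δ = +18.234°.
cos h₀ = −tan(-9.8°) tan(+18.234°) = 0.0569, h₀ = 1.5139 rad.
Bracket: h₀ sin ϕ sin δ + cos ϕ cos δ sin h₀ = 1.5139×-0.17021×0.31290 + 0.98541×0.94979×0.99838 = -0.080628 + 0.934416 = 0.853788.
Q̄ = (S_0/π) × [bracket] = (1361/π) × 0.853788 = 369.88 W/m².
— Configuration B (ϕ=+30.0°):
cos h₀ = −tan(+30.0°) tan(+18.234°) = -0.1902, h₀ = 1.7622 rad.
Bracket: h₀ sin ϕ sin δ + cos ϕ cos δ sin h₀ = 1.7622×0.50000×0.31290 + 0.86603×0.94979×0.98174 = 0.275696 + 0.807527 = 1.083223.
Q̄ = (S_0/π) × [bracket] = (1361/π) × 1.083223 = 469.27 W/m².
Ratio Q̄_A / Q̄_B = 369.88 / 469.27 = 0.7882.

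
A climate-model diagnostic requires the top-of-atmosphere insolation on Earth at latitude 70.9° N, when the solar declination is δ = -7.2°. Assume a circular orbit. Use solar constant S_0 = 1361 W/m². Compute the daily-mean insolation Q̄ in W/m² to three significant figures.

cos h₀ = −tan(+70.9°) tan(-7.200°) = 0.3648, h₀ = 1.1974 rad.
Bracket: h₀ sin ϕ sin δ + cos ϕ cos δ sin h₀ = 1.1974×0.94495×-0.12533 + 0.32722×0.99211×0.93108 = -0.141809 + 0.302264 = 0.160455.
Q̄ = (S_0/π) × [bracket] = (1361/π) × 0.160455 = 69.51 W/m².

Q̄ ≈ 69.5 W/m²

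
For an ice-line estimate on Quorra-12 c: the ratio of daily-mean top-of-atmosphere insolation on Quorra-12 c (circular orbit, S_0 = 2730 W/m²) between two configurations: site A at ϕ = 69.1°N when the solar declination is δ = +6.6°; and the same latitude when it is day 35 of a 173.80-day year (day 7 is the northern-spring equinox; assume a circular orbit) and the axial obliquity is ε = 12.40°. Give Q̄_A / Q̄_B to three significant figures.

Q̄_A / Q̄_B ≈ 0.817

— Configuration A (ϕ=+69.1°):
cos h₀ = −tan(+69.1°) tan(+6.600°) = -0.3030, h₀ = 1.8786 rad.
Bracket: h₀ sin ϕ sin δ + cos ϕ cos δ sin h₀ = 1.8786×0.93420×0.11494 + 0.35674×0.99337×0.95299 = 0.201718 + 0.337716 = 0.539434.
Q̄ = (S_0/π) × [bracket] = (2730/π) × 0.539434 = 468.76 W/m².
— Configuration B (ϕ=+69.1°):
Solar longitude: L_s = 360° × (35 − 7)/173.80 = 57.998°.
sin δ = sin 12.40° × sin 57.998° = 0.18210, so δ = +10.492°.
cos h₀ = −tan(+69.1°) tan(+10.492°) = -0.4850, h₀ = 2.0771 rad.
Bracket: h₀ sin ϕ sin δ + cos ϕ cos δ sin h₀ = 2.0771×0.93420×0.18210 + 0.35674×0.98328×0.87452 = 0.353352 + 0.306760 = 0.660112.
Q̄ = (S_0/π) × [bracket] = (2730/π) × 0.660112 = 573.63 W/m².
Ratio Q̄_A / Q̄_B = 468.76 / 573.63 = 0.8172.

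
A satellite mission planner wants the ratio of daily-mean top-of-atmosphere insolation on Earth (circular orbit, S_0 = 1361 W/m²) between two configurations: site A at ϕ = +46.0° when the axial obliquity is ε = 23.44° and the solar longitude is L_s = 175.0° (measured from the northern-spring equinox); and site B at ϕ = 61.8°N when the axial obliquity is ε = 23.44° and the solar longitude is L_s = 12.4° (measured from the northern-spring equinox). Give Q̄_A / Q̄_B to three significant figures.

Q̄_A / Q̄_B ≈ 1.23

— Configuration A (ϕ=+46.0°):
Solar declination: sin δ = sin ε · sin L_s = sin 23.44° × sin 175.0° = 0.03467, so δ = +1.987°.
cos h₀ = −tan(+46.0°) tan(+1.987°) = -0.0359, h₀ = 1.6067 rad.
Bracket: h₀ sin ϕ sin δ + cos ϕ cos δ sin h₀ = 1.6067×0.71934×0.03467 + 0.69466×0.99940×0.99935 = 0.040070 + 0.693792 = 0.733862.
Q̄ = (S_0/π) × [bracket] = (1361/π) × 0.733862 = 317.92 W/m².
— Configuration B (ϕ=+61.8°):
Solar declination: sin δ = sin ε · sin L_s = sin 23.44° × sin 12.4° = 0.08542, so δ = +4.900°.
cos h₀ = −tan(+61.8°) tan(+4.900°) = -0.1599, h₀ = 1.7314 rad.
Bracket: h₀ sin ϕ sin δ + cos ϕ cos δ sin h₀ = 1.7314×0.88130×0.08542 + 0.47255×0.99635×0.98713 = 0.130341 + 0.464766 = 0.595107.
Q̄ = (S_0/π) × [bracket] = (1361/π) × 0.595107 = 257.81 W/m².
Ratio Q̄_A / Q̄_B = 317.92 / 257.81 = 1.233.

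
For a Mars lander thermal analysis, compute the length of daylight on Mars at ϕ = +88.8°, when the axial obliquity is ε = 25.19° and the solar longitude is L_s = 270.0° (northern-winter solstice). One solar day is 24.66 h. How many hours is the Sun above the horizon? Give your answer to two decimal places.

0.00 h

Solar declination: sin δ = sin ε · sin L_s = sin 25.19° × sin 270.0° = -0.42562, so δ = -25.190°.
cos h₀ = −tan ϕ · tan δ = 22.4543 ≥ 1, so the Sun never rises (polar night) and h₀ = 0.
Daylight = 2h₀/(2π) × 24.66 h = (0.0000/π) × 24.66 = 0.00 h.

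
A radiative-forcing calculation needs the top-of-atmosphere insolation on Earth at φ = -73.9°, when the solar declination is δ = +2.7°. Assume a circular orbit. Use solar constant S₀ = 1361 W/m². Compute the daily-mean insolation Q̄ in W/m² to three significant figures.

cos H₀ = −tan(-73.9°) tan(+2.700°) = 0.1634, H₀ = 1.4067 rad.
Bracket: H₀ sin φ sin δ + cos φ cos δ sin H₀ = 1.4067×-0.96078×0.04711 + 0.27731×0.99889×0.98656 = -0.063671 + 0.273279 = 0.209608.
Q̄ = (S₀/π) × [bracket] = (1361/π) × 0.209608 = 90.81 W/m².

Q̄ ≈ 90.8 W/m²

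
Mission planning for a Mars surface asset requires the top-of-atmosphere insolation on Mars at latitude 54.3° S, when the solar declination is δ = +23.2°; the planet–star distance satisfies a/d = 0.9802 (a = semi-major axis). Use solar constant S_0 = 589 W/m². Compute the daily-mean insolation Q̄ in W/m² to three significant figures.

Q̄ ≈ 23.9 W/m²

cos h₀ = −tan(-54.3°) tan(+23.200°) = 0.5965, h₀ = 0.9317 rad.
Bracket: h₀ sin ϕ sin δ + cos ϕ cos δ sin h₀ = 0.9317×-0.81208×0.39394 + 0.58354×0.91914×0.80264 = -0.298061 + 0.430500 = 0.132439.
Inverse-square distance factor (a/d)² = 0.9802² = 0.960792.
Q̄ = (S_0/π) × 0.960792 × [bracket] = (589/π) × 0.960792 × 0.132439 = 23.86 W/m².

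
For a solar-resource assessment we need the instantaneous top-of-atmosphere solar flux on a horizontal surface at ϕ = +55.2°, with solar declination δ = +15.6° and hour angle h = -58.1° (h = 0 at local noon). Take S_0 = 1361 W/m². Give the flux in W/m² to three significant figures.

696 W/m²

cos θ_z = sin ϕ sin δ + cos ϕ cos δ cos h = 0.220823 + 0.290477 = 0.511300.
Flux = S_0 · cos θ_z = 1361 × 0.511300 = 695.9 W/m².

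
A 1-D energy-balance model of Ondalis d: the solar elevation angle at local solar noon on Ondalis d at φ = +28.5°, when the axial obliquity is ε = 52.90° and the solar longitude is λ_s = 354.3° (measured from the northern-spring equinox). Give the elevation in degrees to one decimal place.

57.0°

Solar declination: sin δ = sin ε · sin λ_s = sin 52.90° × sin 354.3° = -0.07922, so δ = -4.543°.
At local noon the hour angle is zero, so the zenith angle equals |φ − δ| = |+28.5° − (-4.543°)| = 33.043°.
Elevation = 90° − 33.043° = 57.0°.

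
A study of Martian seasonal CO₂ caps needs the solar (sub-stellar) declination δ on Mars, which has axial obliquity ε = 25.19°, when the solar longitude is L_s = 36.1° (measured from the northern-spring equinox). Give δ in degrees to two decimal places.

sin δ = sin ε · sin L_s = sin 25.19° × sin 36.1° = 0.250775.
δ = arcsin(0.250775) = +14.52°.

δ = +14.52°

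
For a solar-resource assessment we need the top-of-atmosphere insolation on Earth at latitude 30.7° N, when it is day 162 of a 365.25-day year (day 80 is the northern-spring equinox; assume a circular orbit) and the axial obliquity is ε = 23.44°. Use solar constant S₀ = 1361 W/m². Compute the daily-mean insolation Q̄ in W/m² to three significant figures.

Solar longitude: λ_s = 360° × (162 − 80)/365.25 = 80.821°.
sin δ = sin 23.44° × sin 80.821° = 0.39270, so δ = +23.122°.
cos H₀ = −tan(+30.7°) tan(+23.122°) = -0.2535, H₀ = 1.8271 rad.
Bracket: H₀ sin φ sin δ + cos φ cos δ sin H₀ = 1.8271×0.51054×0.39270 + 0.85985×0.91967×0.96733 = 0.366314 + 0.764944 = 1.131258.
Q̄ = (S₀/π) × [bracket] = (1361/π) × 1.131258 = 490.1 W/m².

Q̄ ≈ 490 W/m²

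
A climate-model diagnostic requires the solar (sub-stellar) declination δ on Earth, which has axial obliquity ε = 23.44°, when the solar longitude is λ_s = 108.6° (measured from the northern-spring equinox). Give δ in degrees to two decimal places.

sin δ = sin ε · sin λ_s = sin 23.44° × sin 108.6° = 0.377011.
δ = arcsin(0.377011) = +22.15°.

δ = +22.15°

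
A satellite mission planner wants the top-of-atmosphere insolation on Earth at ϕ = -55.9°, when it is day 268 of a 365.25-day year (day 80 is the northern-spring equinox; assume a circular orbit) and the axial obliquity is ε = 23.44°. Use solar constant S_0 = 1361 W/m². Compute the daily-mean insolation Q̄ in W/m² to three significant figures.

Solar longitude: L_s = 360° × (268 − 80)/365.25 = 185.298°.
sin δ = sin 23.44° × sin 185.298° = -0.03673, so δ = -2.105°.
cos h₀ = −tan(-55.9°) tan(-2.105°) = -0.0543, h₀ = 1.6251 rad.
Bracket: h₀ sin ϕ sin δ + cos ϕ cos δ sin h₀ = 1.6251×-0.82806×-0.03673 + 0.56064×0.99933×0.99853 = 0.049427 + 0.559441 = 0.608868.
Q̄ = (S_0/π) × [bracket] = (1361/π) × 0.608868 = 263.8 W/m².

Q̄ ≈ 264 W/m²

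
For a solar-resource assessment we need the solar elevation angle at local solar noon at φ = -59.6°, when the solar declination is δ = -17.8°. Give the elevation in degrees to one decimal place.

At local noon the hour angle is zero, so the zenith angle equals |φ − δ| = |-59.6° − (-17.800°)| = 41.800°.
Elevation = 90° − 41.800° = 48.2°.

48.2°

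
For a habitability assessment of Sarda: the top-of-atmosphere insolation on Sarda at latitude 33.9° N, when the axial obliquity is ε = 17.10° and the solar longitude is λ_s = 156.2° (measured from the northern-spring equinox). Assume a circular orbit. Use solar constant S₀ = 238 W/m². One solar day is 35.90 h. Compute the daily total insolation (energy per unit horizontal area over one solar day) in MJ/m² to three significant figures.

9.11 MJ/m²

Solar declination: sin δ = sin ε · sin λ_s = sin 17.10° × sin 156.2° = 0.11866, so δ = +6.815°.
cos H₀ = −tan(+33.9°) tan(+6.815°) = -0.0803, H₀ = 1.6512 rad.
Bracket: H₀ sin φ sin δ + cos φ cos δ sin H₀ = 1.6512×0.55775×0.11866 + 0.83001×0.99294×0.99677 = 0.109281 + 0.821488 = 0.930769.
Q̄ = (S₀/π) × [bracket] = (238/π) × 0.930769 = 70.513 W/m².
Daily total = Q̄ × 35.90 h × 3600 s/h = 70.513 × 35.90 × 3600 / 10⁶ = 9.113 MJ/m².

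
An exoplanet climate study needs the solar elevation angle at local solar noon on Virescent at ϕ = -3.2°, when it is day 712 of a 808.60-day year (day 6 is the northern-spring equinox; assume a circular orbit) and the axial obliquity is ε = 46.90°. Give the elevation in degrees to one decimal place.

Solar longitude: L_s = 360° × (712 − 6)/808.60 = 314.321°.
sin δ = sin 46.90° × sin 314.321° = -0.52238, so δ = -31.492°.
At local noon the hour angle is zero, so the zenith angle equals |ϕ − δ| = |-3.2° − (-31.492°)| = 28.292°.
Elevation = 90° − 28.292° = 61.7°.

61.7°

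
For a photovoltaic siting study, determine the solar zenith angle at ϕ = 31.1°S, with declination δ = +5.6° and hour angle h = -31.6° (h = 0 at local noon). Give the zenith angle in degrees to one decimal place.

cos θ_z = sin ϕ sin δ + cos ϕ cos δ cos h = -0.050405 + 0.725825 = 0.675420.
θ_z = arccos(0.675420) = 47.5°.

θ_z = 47.5°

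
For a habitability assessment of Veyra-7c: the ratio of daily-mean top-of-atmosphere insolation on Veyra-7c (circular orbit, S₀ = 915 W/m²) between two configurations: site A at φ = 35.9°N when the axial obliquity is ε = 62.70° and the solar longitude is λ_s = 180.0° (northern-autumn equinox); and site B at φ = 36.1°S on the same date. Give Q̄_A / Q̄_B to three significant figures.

Q̄_A / Q̄_B ≈ 1.00

— Configuration A (φ=+35.9°):
Solar declination: sin δ = sin ε · sin λ_s = sin 62.70° × sin 180.0° = 0.00000, so δ = +0.000°.
cos H₀ = −tan(+35.9°) tan(+0.000°) = -0.0000, H₀ = 1.5708 rad.
Bracket: H₀ sin φ sin δ + cos φ cos δ sin H₀ = 1.5708×0.58637×0.00000 + 0.81004×1.00000×1.00000 = 0.000000 + 0.810040 = 0.810040.
Q̄ = (S₀/π) × [bracket] = (915/π) × 0.810040 = 235.93 W/m².
— Configuration B (φ=-36.1°):
cos H₀ = −tan(-36.1°) tan(+0.000°) = 0.0000, H₀ = 1.5708 rad.
Bracket: H₀ sin φ sin δ + cos φ cos δ sin H₀ = 1.5708×-0.58920×0.00000 + 0.80799×1.00000×1.00000 = -0.000000 + 0.807990 = 0.807990.
Q̄ = (S₀/π) × [bracket] = (915/π) × 0.807990 = 235.33 W/m².
Ratio Q̄_A / Q̄_B = 235.93 / 235.33 = 1.003.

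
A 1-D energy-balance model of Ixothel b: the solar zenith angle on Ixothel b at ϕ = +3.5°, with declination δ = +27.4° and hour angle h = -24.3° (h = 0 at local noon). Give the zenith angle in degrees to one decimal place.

θ_z = 33.3°

cos θ_z = sin ϕ sin δ + cos ϕ cos δ cos h = 0.028095 + 0.807649 = 0.835744.
θ_z = arccos(0.835744) = 33.3°.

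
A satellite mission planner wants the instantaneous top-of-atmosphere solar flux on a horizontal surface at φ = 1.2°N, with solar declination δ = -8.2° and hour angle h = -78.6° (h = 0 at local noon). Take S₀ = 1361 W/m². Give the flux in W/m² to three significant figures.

cos θ_z = sin φ sin δ + cos φ cos δ cos h = -0.002987 + 0.195594 = 0.192607.
Flux = S₀ · cos θ_z = 1361 × 0.192607 = 262.1 W/m².

262 W/m²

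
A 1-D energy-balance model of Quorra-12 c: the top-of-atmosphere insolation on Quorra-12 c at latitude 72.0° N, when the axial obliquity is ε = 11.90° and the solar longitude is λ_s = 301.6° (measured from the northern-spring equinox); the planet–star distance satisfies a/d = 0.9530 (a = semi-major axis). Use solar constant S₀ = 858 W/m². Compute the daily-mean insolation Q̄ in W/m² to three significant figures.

Q̄ ≈ 22.1 W/m²

Solar declination: sin δ = sin ε · sin λ_s = sin 11.90° × sin 301.6° = -0.17563, so δ = -10.115°.
cos H₀ = −tan(+72.0°) tan(-10.115°) = 0.5491, H₀ = 0.9895 rad.
Bracket: H₀ sin φ sin δ + cos φ cos δ sin H₀ = 0.9895×0.95106×-0.17563 + 0.30902×0.98446×0.83578 = -0.165281 + 0.254259 = 0.088978.
Inverse-square distance factor (a/d)² = 0.9530² = 0.908209.
Q̄ = (S₀/π) × 0.908209 × [bracket] = (858/π) × 0.908209 × 0.088978 = 22.07 W/m².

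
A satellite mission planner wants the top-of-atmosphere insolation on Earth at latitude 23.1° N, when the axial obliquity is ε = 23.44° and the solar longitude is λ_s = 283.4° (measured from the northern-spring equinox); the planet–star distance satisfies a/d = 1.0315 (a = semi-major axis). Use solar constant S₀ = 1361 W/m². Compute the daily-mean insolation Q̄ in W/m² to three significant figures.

Solar declination: sin δ = sin ε · sin λ_s = sin 23.44° × sin 283.4° = -0.38696, so δ = -22.765°.
cos H₀ = −tan(+23.1°) tan(-22.765°) = 0.1790, H₀ = 1.3908 rad.
Bracket: H₀ sin φ sin δ + cos φ cos δ sin H₀ = 1.3908×0.39234×-0.38696 + 0.91982×0.92210×0.98385 = -0.211151 + 0.834468 = 0.623317.
Inverse-square distance factor (a/d)² = 1.0315² = 1.063992.
Q̄ = (S₀/π) × 1.063992 × [bracket] = (1361/π) × 1.063992 × 0.623317 = 287.3 W/m².

Q̄ ≈ 287 W/m²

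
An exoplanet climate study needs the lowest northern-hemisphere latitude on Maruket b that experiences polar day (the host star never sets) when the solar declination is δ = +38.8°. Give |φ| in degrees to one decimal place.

Polar day requires cos H₀ = −tan φ tan δ ≤ −1, i.e. tan φ tan δ ≥ 1.
The boundary is |tan φ| · |tan δ| = 1, so |φ| = 90° − |δ| = 90° − 38.8° = 51.2° in the northern hemisphere.

|φ| = 51.2°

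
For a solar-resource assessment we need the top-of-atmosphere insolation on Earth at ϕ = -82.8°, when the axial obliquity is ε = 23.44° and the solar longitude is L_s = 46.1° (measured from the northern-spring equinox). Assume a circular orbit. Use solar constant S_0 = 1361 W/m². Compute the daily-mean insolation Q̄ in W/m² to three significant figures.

Solar declination: sin δ = sin ε · sin L_s = sin 23.44° × sin 46.1° = 0.28663, so δ = +16.656°.
cos h₀ = −tan(-82.8°) tan(+16.656°) = 2.3683 ≥ 1 ⇒ polar night, h₀ = 0 and Q̄ = 0.

Q̄ ≈ 0.00 W/m²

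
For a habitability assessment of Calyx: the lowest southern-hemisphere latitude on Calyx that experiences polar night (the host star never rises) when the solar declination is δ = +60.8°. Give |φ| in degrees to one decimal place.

Polar night requires cos H₀ = −tan φ tan δ ≥ 1, i.e. tan φ tan δ ≤ −1.
The boundary is |tan φ| · |tan δ| = 1, so |φ| = 90° − |δ| = 90° − 60.8° = 29.2° in the southern hemisphere.

|φ| = 29.2°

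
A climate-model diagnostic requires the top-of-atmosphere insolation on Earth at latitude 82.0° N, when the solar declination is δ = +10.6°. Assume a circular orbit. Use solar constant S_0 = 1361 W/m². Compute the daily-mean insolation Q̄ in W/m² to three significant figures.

cos h₀ = −tan(+82.0°) tan(+10.600°) = -1.3316 ≤ −1 ⇒ polar day, h₀ = π.
Bracket: h₀ sin ϕ sin δ + cos ϕ cos δ sin h₀ = 3.1416×0.99027×0.18395 + 0.13917×0.98294×0.00000 = 0.572274 + 0.000000 = 0.572274.
Q̄ = (S_0/π) × [bracket] = (1361/π) × 0.572274 = 247.9 W/m².

Q̄ ≈ 248 W/m²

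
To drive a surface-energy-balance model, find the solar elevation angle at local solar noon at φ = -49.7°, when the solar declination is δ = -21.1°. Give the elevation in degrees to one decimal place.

At local noon the hour angle is zero, so the zenith angle equals |φ − δ| = |-49.7° − (-21.100°)| = 28.600°.
Elevation = 90° − 28.600° = 61.4°.

61.4°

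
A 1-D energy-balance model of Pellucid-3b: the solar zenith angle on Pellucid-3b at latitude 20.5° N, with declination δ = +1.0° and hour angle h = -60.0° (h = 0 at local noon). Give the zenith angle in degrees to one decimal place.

cos θ_z = sin ϕ sin δ + cos ϕ cos δ cos h = 0.006112 + 0.468265 = 0.474377.
θ_z = arccos(0.474377) = 61.7°.

θ_z = 61.7°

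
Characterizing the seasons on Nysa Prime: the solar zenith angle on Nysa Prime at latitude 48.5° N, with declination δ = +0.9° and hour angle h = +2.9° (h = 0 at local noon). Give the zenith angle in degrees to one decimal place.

θ_z = 47.7°

cos θ_z = sin φ sin δ + cos φ cos δ cos h = 0.011764 + 0.661690 = 0.673454.
θ_z = arccos(0.673454) = 47.7°.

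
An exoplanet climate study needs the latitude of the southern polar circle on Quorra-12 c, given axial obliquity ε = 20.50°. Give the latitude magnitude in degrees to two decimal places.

69.50°

The polar circle is the lowest latitude that experiences at least one full rotation of continuous darkness at the northern-summer solstice; it lies at |φ| = 90° − ε = 90° − 20.50° = 69.50°.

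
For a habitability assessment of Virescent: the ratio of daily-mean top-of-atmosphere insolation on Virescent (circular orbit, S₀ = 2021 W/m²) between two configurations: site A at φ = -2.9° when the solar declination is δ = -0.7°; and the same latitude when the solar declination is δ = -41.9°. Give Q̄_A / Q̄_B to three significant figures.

Q̄_A / Q̄_B ≈ 1.25

— Configuration A (φ=-2.9°):
cos H₀ = −tan(-2.9°) tan(-0.700°) = -0.0006, H₀ = 1.5714 rad.
Bracket: H₀ sin φ sin δ + cos φ cos δ sin H₀ = 1.5714×-0.05059×-0.01222 + 0.99872×0.99993×1.00000 = 0.000971 + 0.998650 = 0.999621.
Q̄ = (S₀/π) × [bracket] = (2021/π) × 0.999621 = 643.06 W/m².
— Configuration B (φ=-2.9°):
cos H₀ = −tan(-2.9°) tan(-41.900°) = -0.0455, H₀ = 1.6163 rad.
Bracket: H₀ sin φ sin δ + cos φ cos δ sin H₀ = 1.6163×-0.05059×-0.66783 + 0.99872×0.74431×0.99897 = 0.054608 + 0.742592 = 0.797200.
Q̄ = (S₀/π) × [bracket] = (2021/π) × 0.797200 = 512.84 W/m².
Ratio Q̄_A / Q̄_B = 643.06 / 512.84 = 1.254.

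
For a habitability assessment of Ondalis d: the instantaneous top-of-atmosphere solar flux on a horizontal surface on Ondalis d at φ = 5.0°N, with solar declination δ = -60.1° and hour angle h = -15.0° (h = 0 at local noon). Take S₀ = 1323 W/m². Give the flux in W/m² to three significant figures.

535 W/m²

cos θ_z = sin φ sin δ + cos φ cos δ cos h = -0.075555 + 0.479670 = 0.404115.
Flux = S₀ · cos θ_z = 1323 × 0.404115 = 534.6 W/m².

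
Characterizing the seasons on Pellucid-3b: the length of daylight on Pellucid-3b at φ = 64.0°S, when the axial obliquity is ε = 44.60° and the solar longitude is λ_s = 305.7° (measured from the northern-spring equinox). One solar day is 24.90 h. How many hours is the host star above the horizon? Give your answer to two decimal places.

Solar declination: sin δ = sin ε · sin λ_s = sin 44.60° × sin 305.7° = -0.57021, so δ = -34.765°.
Sunrise equation: cos H₀ = −tan φ · tan δ = -1.4231 ≤ −1, so the host star never sets (polar day) and H₀ = π.
Daylight = 2H₀/(2π) × 24.90 h = (3.1416/π) × 24.90 = 24.90 h.

24.90 h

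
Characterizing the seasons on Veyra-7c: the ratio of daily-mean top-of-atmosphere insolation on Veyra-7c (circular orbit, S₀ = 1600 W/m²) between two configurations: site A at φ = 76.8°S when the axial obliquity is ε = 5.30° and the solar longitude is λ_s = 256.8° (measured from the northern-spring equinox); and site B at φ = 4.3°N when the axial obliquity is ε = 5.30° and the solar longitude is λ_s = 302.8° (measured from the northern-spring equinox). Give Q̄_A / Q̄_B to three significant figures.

— Configuration A (φ=-76.8°):
Solar declination: sin δ = sin ε · sin λ_s = sin 5.30° × sin 256.8° = -0.08993, so δ = -5.160°.
cos H₀ = −tan(-76.8°) tan(-5.160°) = -0.3850, H₀ = 1.9660 rad.
Bracket: H₀ sin φ sin δ + cos φ cos δ sin H₀ = 1.9660×-0.97358×-0.08993 + 0.22835×0.99595×0.92293 = 0.172131 + 0.209898 = 0.382029.
Q̄ = (S₀/π) × [bracket] = (1600/π) × 0.382029 = 194.57 W/m².
— Configuration B (φ=+4.3°):
Solar declination: sin δ = sin ε · sin λ_s = sin 5.30° × sin 302.8° = -0.07764, so δ = -4.453°.
cos H₀ = −tan(+4.3°) tan(-4.453°) = 0.0059, H₀ = 1.5649 rad.
Bracket: H₀ sin φ sin δ + cos φ cos δ sin H₀ = 1.5649×0.07498×-0.07764 + 0.99719×0.99698×0.99998 = -0.009110 + 0.994159 = 0.985049.
Q̄ = (S₀/π) × [bracket] = (1600/π) × 0.985049 = 501.68 W/m².
Ratio Q̄_A / Q̄_B = 194.57 / 501.68 = 0.3878.

Q̄_A / Q̄_B ≈ 0.388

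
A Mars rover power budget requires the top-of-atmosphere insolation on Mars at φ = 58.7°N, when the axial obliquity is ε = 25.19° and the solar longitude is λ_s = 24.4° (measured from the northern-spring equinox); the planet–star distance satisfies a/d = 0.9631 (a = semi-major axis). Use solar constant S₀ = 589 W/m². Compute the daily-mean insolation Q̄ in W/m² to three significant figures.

Q̄ ≈ 134 W/m²

Solar declination: sin δ = sin ε · sin λ_s = sin 25.19° × sin 24.4° = 0.17583, so δ = +10.127°.
cos H₀ = −tan(+58.7°) tan(+10.127°) = -0.2938, H₀ = 1.8690 rad.
Bracket: H₀ sin φ sin δ + cos φ cos δ sin H₀ = 1.8690×0.85446×0.17583 + 0.51952×0.98442×0.95588 = 0.280798 + 0.488862 = 0.769660.
Inverse-square distance factor (a/d)² = 0.9631² = 0.927562.
Q̄ = (S₀/π) × 0.927562 × [bracket] = (589/π) × 0.927562 × 0.769660 = 133.8 W/m².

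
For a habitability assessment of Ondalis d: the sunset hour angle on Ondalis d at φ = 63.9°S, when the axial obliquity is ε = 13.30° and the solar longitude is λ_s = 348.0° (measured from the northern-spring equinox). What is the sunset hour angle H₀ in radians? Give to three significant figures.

H₀ = 1.67 rad

Solar declination: sin δ = sin ε · sin λ_s = sin 13.30° × sin 348.0° = -0.04783, so δ = -2.742°.
cos H₀ = −tan φ · tan δ = −tan(-63.9°) × tan(-2.742°) = -0.0977, so H₀ = 1.6687 rad = 95.61°.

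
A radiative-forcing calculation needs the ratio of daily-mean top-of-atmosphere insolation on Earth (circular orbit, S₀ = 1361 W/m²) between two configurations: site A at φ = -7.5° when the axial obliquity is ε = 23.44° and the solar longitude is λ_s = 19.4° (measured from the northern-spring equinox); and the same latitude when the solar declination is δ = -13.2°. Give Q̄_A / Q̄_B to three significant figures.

— Configuration A (φ=-7.5°):
Solar declination: sin δ = sin ε · sin λ_s = sin 23.44° × sin 19.4° = 0.13213, so δ = +7.593°.
cos H₀ = −tan(-7.5°) tan(+7.593°) = 0.0175, H₀ = 1.5532 rad.
Bracket: H₀ sin φ sin δ + cos φ cos δ sin H₀ = 1.5532×-0.13053×0.13213 + 0.99144×0.99123×0.99985 = -0.026788 + 0.982598 = 0.955810.
Q̄ = (S₀/π) × [bracket] = (1361/π) × 0.955810 = 414.08 W/m².
— Configuration B (φ=-7.5°):
cos H₀ = −tan(-7.5°) tan(-13.200°) = -0.0309, H₀ = 1.6017 rad.
Bracket: H₀ sin φ sin δ + cos φ cos δ sin H₀ = 1.6017×-0.13053×-0.22835 + 0.99144×0.97358×0.99952 = 0.047741 + 0.964783 = 1.012524.
Q̄ = (S₀/π) × [bracket] = (1361/π) × 1.012524 = 438.65 W/m².
Ratio Q̄_A / Q̄_B = 414.08 / 438.65 = 0.9440.

Q̄_A / Q̄_B ≈ 0.944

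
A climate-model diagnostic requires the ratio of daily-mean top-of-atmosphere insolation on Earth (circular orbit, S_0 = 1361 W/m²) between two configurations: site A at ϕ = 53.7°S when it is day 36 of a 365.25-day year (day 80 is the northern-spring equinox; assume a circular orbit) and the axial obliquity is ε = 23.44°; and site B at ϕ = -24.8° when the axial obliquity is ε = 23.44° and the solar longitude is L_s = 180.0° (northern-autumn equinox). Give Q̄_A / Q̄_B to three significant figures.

Q̄_A / Q̄_B ≈ 1.06

— Configuration A (ϕ=-53.7°):
Solar longitude: L_s = 360° × (36 − 80)/365.25 = -43.368°, i.e. -43.368° + 360° = 316.632°.
sin δ = sin 23.44° × sin 316.632° = -0.27315, so δ = -15.852°.
cos h₀ = −tan(-53.7°) tan(-15.852°) = -0.3866, h₀ = 1.9677 rad.
Bracket: h₀ sin ϕ sin δ + cos ϕ cos δ sin h₀ = 1.9677×-0.80593×-0.27315 + 0.59201×0.96197×0.92227 = 0.433169 + 0.525229 = 0.958398.
Q̄ = (S_0/π) × [bracket] = (1361/π) × 0.958398 = 415.20 W/m².
— Configuration B (ϕ=-24.8°):
Solar declination: sin δ = sin ε · sin L_s = sin 23.44° × sin 180.0° = 0.00000, so δ = +0.000°.
cos h₀ = −tan(-24.8°) tan(+0.000°) = 0.0000, h₀ = 1.5708 rad.
Bracket: h₀ sin ϕ sin δ + cos ϕ cos δ sin h₀ = 1.5708×-0.41945×0.00000 + 0.90778×1.00000×1.00000 = -0.000000 + 0.907780 = 0.907780.
Q̄ = (S_0/π) × [bracket] = (1361/π) × 0.907780 = 393.27 W/m².
Ratio Q̄_A / Q̄_B = 415.20 / 393.27 = 1.056.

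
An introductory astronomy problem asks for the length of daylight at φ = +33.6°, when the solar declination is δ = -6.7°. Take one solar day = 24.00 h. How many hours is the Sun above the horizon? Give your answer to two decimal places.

cos H₀ = −tan φ · tan δ = −tan(+33.6°) × tan(-6.700°) = 0.0780, so H₀ = 1.4927 rad = 85.52°.
Daylight = 2H₀/(2π) × 24.00 h = (1.4927/π) × 24.00 = 11.40 h.

11.40 h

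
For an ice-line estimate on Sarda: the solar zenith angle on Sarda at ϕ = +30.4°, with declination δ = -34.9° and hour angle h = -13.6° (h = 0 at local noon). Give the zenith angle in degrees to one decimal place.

θ_z = 66.5°

cos θ_z = sin ϕ sin δ + cos ϕ cos δ cos h = -0.289525 + 0.687558 = 0.398033.
θ_z = arccos(0.398033) = 66.5°.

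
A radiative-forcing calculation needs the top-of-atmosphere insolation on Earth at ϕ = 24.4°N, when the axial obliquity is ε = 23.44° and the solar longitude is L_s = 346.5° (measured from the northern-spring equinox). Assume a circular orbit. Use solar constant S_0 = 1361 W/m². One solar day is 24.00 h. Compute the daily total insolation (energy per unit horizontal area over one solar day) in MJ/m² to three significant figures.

31.7 MJ/m²

Solar declination: sin δ = sin ε · sin L_s = sin 23.44° × sin 346.5° = -0.09286, so δ = -5.328°.
cos h₀ = −tan(+24.4°) tan(-5.328°) = 0.0423, h₀ = 1.5285 rad.
Bracket: h₀ sin ϕ sin δ + cos ϕ cos δ sin h₀ = 1.5285×0.41310×-0.09286 + 0.91068×0.99568×0.99910 = -0.058634 + 0.905930 = 0.847296.
Q̄ = (S_0/π) × [bracket] = (1361/π) × 0.847296 = 367.07 W/m².
Daily total = Q̄ × 24.00 h × 3600 s/h = 367.07 × 24.00 × 3600 / 10⁶ = 31.71 MJ/m².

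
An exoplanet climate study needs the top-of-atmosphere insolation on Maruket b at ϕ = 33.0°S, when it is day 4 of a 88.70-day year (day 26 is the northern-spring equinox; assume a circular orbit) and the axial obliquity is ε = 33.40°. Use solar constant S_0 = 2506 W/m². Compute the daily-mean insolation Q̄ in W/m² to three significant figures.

Solar longitude: L_s = 360° × (4 − 26)/88.70 = -89.290°, i.e. -89.290° + 360° = 270.710°.
sin δ = sin 33.40° × sin 270.710° = -0.55044, so δ = -33.397°.
cos h₀ = −tan(-33.0°) tan(-33.397°) = -0.4282, h₀ = 2.0133 rad.
Bracket: h₀ sin ϕ sin δ + cos ϕ cos δ sin h₀ = 2.0133×-0.54464×-0.55044 + 0.83867×0.83488×0.90370 = 0.603571 + 0.632761 = 1.236332.
Q̄ = (S_0/π) × [bracket] = (2506/π) × 1.236332 = 986.2 W/m².

Q̄ ≈ 986 W/m²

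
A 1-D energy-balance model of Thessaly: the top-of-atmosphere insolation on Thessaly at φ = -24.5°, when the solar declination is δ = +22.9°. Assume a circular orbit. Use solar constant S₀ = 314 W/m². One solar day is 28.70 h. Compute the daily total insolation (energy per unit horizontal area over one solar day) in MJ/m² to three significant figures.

6.20 MJ/m²

cos H₀ = −tan(-24.5°) tan(+22.900°) = 0.1925, H₀ = 1.3771 rad.
Bracket: H₀ sin φ sin δ + cos φ cos δ sin H₀ = 1.3771×-0.41469×0.38912 + 0.90996×0.92119×0.98130 = -0.222215 + 0.822571 = 0.600356.
Q̄ = (S₀/π) × [bracket] = (314/π) × 0.600356 = 60.005 W/m².
Daily total = Q̄ × 28.70 h × 3600 s/h = 60.005 × 28.70 × 3600 / 10⁶ = 6.200 MJ/m².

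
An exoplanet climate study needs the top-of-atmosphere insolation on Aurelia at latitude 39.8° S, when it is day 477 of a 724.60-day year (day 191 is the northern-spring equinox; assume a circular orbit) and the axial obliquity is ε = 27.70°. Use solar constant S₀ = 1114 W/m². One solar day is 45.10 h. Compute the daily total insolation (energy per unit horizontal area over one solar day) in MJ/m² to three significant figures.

27.2 MJ/m²

Solar longitude: λ_s = 360° × (477 − 191)/724.60 = 142.092°.
sin δ = sin 27.70° × sin 142.092° = 0.28560, so δ = +16.594°.
cos H₀ = −tan(-39.8°) tan(+16.594°) = 0.2483, H₀ = 1.3199 rad.
Bracket: H₀ sin φ sin δ + cos φ cos δ sin H₀ = 1.3199×-0.64011×0.28560 + 0.76828×0.95835×0.96869 = -0.241298 + 0.713228 = 0.471930.
Q̄ = (S₀/π) × [bracket] = (1114/π) × 0.471930 = 167.35 W/m².
Daily total = Q̄ × 45.10 h × 3600 s/h = 167.35 × 45.10 × 3600 / 10⁶ = 27.17 MJ/m².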